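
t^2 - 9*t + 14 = (t - 7)*(t - 2)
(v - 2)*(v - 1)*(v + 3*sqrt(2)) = v^3 - 3*v^2 + 3*sqrt(2)*v^2 - 9*sqrt(2)*v + 2*v + 6*sqrt(2)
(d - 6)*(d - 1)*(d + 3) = d^3 - 4*d^2 - 15*d + 18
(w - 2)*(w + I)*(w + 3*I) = w^3 - 2*w^2 + 4*I*w^2 - 3*w - 8*I*w + 6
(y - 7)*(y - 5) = y^2 - 12*y + 35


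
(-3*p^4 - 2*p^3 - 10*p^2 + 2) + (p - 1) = -3*p^4 - 2*p^3 - 10*p^2 + p + 1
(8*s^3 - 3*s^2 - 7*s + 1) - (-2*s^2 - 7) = 8*s^3 - s^2 - 7*s + 8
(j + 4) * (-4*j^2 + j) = -4*j^3 - 15*j^2 + 4*j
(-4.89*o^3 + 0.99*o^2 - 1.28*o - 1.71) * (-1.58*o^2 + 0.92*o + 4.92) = 7.7262*o^5 - 6.063*o^4 - 21.1256*o^3 + 6.395*o^2 - 7.8708*o - 8.4132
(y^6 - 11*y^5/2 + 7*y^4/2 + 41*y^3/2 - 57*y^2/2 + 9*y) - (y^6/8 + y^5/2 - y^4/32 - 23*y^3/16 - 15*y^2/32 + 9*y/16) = 7*y^6/8 - 6*y^5 + 113*y^4/32 + 351*y^3/16 - 897*y^2/32 + 135*y/16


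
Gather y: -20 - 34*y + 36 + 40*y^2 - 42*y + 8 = 40*y^2 - 76*y + 24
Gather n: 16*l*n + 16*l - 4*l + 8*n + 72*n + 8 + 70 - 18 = 12*l + n*(16*l + 80) + 60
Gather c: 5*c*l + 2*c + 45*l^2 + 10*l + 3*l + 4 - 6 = c*(5*l + 2) + 45*l^2 + 13*l - 2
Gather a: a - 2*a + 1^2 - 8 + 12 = 5 - a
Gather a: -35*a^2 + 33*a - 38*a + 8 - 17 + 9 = -35*a^2 - 5*a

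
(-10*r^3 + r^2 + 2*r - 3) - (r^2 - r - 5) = -10*r^3 + 3*r + 2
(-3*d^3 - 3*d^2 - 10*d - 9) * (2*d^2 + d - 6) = -6*d^5 - 9*d^4 - 5*d^3 - 10*d^2 + 51*d + 54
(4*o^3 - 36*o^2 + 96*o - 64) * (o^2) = 4*o^5 - 36*o^4 + 96*o^3 - 64*o^2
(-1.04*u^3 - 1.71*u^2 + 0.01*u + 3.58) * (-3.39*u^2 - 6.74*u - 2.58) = 3.5256*u^5 + 12.8065*u^4 + 14.1747*u^3 - 7.7918*u^2 - 24.155*u - 9.2364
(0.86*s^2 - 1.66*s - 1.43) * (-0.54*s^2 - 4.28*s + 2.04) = -0.4644*s^4 - 2.7844*s^3 + 9.6314*s^2 + 2.734*s - 2.9172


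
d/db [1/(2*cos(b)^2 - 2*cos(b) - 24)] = (2*cos(b) - 1)*sin(b)/(2*(sin(b)^2 + cos(b) + 11)^2)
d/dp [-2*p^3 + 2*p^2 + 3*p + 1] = -6*p^2 + 4*p + 3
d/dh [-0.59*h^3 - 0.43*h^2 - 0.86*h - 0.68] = -1.77*h^2 - 0.86*h - 0.86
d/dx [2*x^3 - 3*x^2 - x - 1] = 6*x^2 - 6*x - 1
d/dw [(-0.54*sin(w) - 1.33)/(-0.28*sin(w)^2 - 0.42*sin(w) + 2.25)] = (-0.7448*sin(w) + 0.0756*cos(2*w) - 1.8492)*cos(w)/(0.28*sin(w)^2 + 0.42*sin(w) - 2.25)^2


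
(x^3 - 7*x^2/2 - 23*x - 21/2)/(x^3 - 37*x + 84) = (2*x^3 - 7*x^2 - 46*x - 21)/(2*(x^3 - 37*x + 84))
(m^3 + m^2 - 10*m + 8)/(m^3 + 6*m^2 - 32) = (m - 1)/(m + 4)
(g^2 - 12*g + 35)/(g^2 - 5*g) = (g - 7)/g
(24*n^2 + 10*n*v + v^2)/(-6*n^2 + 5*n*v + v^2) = (4*n + v)/(-n + v)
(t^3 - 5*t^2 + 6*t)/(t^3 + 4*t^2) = (t^2 - 5*t + 6)/(t*(t + 4))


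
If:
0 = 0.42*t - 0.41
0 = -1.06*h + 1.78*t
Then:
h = 1.64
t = 0.98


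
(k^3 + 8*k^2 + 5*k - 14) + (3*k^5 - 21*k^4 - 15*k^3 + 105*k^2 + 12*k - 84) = 3*k^5 - 21*k^4 - 14*k^3 + 113*k^2 + 17*k - 98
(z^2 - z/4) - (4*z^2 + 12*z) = -3*z^2 - 49*z/4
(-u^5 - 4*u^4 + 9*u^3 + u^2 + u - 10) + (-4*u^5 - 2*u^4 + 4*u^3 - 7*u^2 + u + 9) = -5*u^5 - 6*u^4 + 13*u^3 - 6*u^2 + 2*u - 1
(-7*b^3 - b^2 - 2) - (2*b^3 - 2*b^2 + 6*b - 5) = -9*b^3 + b^2 - 6*b + 3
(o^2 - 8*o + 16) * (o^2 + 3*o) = o^4 - 5*o^3 - 8*o^2 + 48*o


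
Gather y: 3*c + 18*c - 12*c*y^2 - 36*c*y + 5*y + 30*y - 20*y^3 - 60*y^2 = 21*c - 20*y^3 + y^2*(-12*c - 60) + y*(35 - 36*c)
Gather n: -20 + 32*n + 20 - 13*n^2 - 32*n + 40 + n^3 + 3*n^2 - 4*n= n^3 - 10*n^2 - 4*n + 40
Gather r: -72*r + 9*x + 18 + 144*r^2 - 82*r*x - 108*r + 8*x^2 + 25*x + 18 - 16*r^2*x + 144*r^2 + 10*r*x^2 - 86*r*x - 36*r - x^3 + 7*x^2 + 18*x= r^2*(288 - 16*x) + r*(10*x^2 - 168*x - 216) - x^3 + 15*x^2 + 52*x + 36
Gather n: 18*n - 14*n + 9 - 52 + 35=4*n - 8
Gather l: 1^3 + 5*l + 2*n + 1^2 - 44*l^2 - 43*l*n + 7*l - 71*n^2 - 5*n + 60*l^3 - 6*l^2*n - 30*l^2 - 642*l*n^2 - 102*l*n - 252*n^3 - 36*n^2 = 60*l^3 + l^2*(-6*n - 74) + l*(-642*n^2 - 145*n + 12) - 252*n^3 - 107*n^2 - 3*n + 2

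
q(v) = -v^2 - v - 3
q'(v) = -2*v - 1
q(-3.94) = -14.58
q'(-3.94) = 6.88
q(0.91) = -4.74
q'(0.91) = -2.82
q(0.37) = -3.51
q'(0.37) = -1.74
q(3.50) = -18.75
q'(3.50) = -8.00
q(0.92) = -4.77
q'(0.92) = -2.84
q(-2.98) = -8.90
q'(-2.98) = 4.96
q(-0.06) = -2.94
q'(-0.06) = -0.88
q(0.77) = -4.36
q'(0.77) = -2.54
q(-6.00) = -33.00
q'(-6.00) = 11.00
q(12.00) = -159.00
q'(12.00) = -25.00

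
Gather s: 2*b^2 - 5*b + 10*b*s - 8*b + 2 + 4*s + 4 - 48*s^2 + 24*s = 2*b^2 - 13*b - 48*s^2 + s*(10*b + 28) + 6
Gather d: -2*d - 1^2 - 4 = -2*d - 5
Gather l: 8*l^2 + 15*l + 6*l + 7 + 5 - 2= 8*l^2 + 21*l + 10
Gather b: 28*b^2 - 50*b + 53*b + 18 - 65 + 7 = 28*b^2 + 3*b - 40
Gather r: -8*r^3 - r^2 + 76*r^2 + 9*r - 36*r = -8*r^3 + 75*r^2 - 27*r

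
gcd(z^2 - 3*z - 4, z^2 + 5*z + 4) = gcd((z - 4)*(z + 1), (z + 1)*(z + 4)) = z + 1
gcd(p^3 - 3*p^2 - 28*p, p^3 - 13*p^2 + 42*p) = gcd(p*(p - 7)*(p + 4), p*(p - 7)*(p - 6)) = p^2 - 7*p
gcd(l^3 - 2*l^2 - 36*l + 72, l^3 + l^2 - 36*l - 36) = l^2 - 36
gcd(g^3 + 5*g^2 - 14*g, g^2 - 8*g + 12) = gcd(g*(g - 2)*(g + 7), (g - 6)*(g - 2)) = g - 2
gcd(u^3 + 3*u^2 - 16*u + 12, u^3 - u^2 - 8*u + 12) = u - 2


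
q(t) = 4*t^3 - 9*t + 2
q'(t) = 12*t^2 - 9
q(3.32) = 118.50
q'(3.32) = 123.27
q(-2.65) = -48.59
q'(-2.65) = 75.27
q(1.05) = -2.82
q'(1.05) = 4.23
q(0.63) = -2.67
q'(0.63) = -4.24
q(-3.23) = -103.72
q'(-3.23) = 116.19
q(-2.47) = -36.05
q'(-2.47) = 64.21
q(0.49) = -1.94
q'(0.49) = -6.12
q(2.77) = 62.09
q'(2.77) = 83.07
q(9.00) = 2837.00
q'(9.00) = 963.00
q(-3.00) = -79.00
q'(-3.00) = 99.00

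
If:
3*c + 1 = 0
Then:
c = -1/3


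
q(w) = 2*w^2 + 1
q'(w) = 4*w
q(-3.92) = 31.73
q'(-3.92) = -15.68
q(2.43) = 12.81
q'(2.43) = 9.72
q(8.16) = 134.17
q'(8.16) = 32.64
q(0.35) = 1.24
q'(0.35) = 1.40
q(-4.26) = 37.30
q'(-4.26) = -17.04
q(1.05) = 3.20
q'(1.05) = 4.20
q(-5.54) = 62.38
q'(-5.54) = -22.16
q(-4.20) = 36.28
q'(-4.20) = -16.80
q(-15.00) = 451.00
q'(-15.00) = -60.00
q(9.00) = 163.00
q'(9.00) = 36.00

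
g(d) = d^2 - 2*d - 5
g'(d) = 2*d - 2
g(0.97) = -6.00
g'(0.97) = -0.06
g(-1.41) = -0.19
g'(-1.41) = -4.82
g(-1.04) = -1.84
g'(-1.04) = -4.08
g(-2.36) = 5.29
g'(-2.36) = -6.72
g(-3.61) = 15.25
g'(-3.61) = -9.22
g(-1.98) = 2.88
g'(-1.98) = -5.96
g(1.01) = -6.00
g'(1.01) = 0.02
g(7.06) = 30.72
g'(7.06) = 12.12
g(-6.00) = 43.00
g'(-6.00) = -14.00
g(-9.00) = 94.00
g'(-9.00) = -20.00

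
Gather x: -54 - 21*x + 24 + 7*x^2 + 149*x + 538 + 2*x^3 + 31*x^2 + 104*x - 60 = 2*x^3 + 38*x^2 + 232*x + 448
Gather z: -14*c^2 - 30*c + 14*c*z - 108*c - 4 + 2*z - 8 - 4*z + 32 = -14*c^2 - 138*c + z*(14*c - 2) + 20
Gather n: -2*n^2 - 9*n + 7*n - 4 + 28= -2*n^2 - 2*n + 24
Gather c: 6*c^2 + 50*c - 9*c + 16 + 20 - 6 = 6*c^2 + 41*c + 30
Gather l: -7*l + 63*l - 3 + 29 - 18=56*l + 8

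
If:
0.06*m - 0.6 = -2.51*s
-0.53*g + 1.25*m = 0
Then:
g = 23.5849056603774 - 98.6635220125786*s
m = 10.0 - 41.8333333333333*s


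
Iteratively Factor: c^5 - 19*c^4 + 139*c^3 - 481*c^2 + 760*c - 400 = (c - 4)*(c^4 - 15*c^3 + 79*c^2 - 165*c + 100) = (c - 4)*(c - 1)*(c^3 - 14*c^2 + 65*c - 100) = (c - 5)*(c - 4)*(c - 1)*(c^2 - 9*c + 20) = (c - 5)*(c - 4)^2*(c - 1)*(c - 5)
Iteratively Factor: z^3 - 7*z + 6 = (z + 3)*(z^2 - 3*z + 2) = (z - 2)*(z + 3)*(z - 1)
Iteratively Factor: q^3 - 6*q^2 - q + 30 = (q - 5)*(q^2 - q - 6) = (q - 5)*(q + 2)*(q - 3)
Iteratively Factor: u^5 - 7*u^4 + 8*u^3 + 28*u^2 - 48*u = (u - 4)*(u^4 - 3*u^3 - 4*u^2 + 12*u) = (u - 4)*(u - 3)*(u^3 - 4*u) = (u - 4)*(u - 3)*(u - 2)*(u^2 + 2*u) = (u - 4)*(u - 3)*(u - 2)*(u + 2)*(u)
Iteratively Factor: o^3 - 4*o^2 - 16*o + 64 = (o + 4)*(o^2 - 8*o + 16) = (o - 4)*(o + 4)*(o - 4)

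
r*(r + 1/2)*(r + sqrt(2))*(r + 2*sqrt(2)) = r^4 + r^3/2 + 3*sqrt(2)*r^3 + 3*sqrt(2)*r^2/2 + 4*r^2 + 2*r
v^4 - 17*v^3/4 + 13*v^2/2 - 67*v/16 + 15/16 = (v - 3/2)*(v - 5/4)*(v - 1)*(v - 1/2)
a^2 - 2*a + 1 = (a - 1)^2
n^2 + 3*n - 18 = (n - 3)*(n + 6)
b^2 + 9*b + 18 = (b + 3)*(b + 6)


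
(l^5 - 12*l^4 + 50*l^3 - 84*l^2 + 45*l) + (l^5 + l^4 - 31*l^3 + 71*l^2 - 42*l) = 2*l^5 - 11*l^4 + 19*l^3 - 13*l^2 + 3*l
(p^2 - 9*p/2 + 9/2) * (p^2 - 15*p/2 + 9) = p^4 - 12*p^3 + 189*p^2/4 - 297*p/4 + 81/2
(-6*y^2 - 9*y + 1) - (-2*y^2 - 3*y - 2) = -4*y^2 - 6*y + 3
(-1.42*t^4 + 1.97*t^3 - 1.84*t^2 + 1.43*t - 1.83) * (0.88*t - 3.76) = -1.2496*t^5 + 7.0728*t^4 - 9.0264*t^3 + 8.1768*t^2 - 6.9872*t + 6.8808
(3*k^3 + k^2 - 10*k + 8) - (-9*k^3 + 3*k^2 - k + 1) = 12*k^3 - 2*k^2 - 9*k + 7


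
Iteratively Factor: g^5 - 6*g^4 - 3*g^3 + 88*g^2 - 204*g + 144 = (g + 4)*(g^4 - 10*g^3 + 37*g^2 - 60*g + 36) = (g - 2)*(g + 4)*(g^3 - 8*g^2 + 21*g - 18) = (g - 3)*(g - 2)*(g + 4)*(g^2 - 5*g + 6) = (g - 3)^2*(g - 2)*(g + 4)*(g - 2)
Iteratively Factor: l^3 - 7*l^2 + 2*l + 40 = (l - 4)*(l^2 - 3*l - 10) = (l - 5)*(l - 4)*(l + 2)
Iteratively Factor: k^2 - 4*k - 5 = (k - 5)*(k + 1)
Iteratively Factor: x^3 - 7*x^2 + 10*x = (x)*(x^2 - 7*x + 10) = x*(x - 2)*(x - 5)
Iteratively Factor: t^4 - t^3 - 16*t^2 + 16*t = (t + 4)*(t^3 - 5*t^2 + 4*t) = (t - 4)*(t + 4)*(t^2 - t) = t*(t - 4)*(t + 4)*(t - 1)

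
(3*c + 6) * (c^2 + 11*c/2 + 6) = 3*c^3 + 45*c^2/2 + 51*c + 36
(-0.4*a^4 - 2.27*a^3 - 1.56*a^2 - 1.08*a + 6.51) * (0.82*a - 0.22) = -0.328*a^5 - 1.7734*a^4 - 0.7798*a^3 - 0.5424*a^2 + 5.5758*a - 1.4322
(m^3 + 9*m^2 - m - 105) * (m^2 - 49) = m^5 + 9*m^4 - 50*m^3 - 546*m^2 + 49*m + 5145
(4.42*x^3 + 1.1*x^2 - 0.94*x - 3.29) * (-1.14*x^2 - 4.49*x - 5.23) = -5.0388*x^5 - 21.0998*x^4 - 26.984*x^3 + 2.2182*x^2 + 19.6883*x + 17.2067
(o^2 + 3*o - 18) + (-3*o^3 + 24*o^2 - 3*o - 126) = -3*o^3 + 25*o^2 - 144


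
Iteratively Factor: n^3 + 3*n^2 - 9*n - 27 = (n - 3)*(n^2 + 6*n + 9) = (n - 3)*(n + 3)*(n + 3)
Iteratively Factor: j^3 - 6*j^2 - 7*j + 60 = (j + 3)*(j^2 - 9*j + 20) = (j - 5)*(j + 3)*(j - 4)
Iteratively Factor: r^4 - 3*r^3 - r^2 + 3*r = (r - 1)*(r^3 - 2*r^2 - 3*r) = (r - 3)*(r - 1)*(r^2 + r) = r*(r - 3)*(r - 1)*(r + 1)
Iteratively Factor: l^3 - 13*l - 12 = (l + 1)*(l^2 - l - 12) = (l - 4)*(l + 1)*(l + 3)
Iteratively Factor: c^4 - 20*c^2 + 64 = (c - 4)*(c^3 + 4*c^2 - 4*c - 16) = (c - 4)*(c - 2)*(c^2 + 6*c + 8) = (c - 4)*(c - 2)*(c + 2)*(c + 4)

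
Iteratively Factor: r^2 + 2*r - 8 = (r + 4)*(r - 2)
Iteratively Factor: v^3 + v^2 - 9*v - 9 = (v - 3)*(v^2 + 4*v + 3) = (v - 3)*(v + 1)*(v + 3)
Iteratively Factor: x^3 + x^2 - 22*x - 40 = (x - 5)*(x^2 + 6*x + 8) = (x - 5)*(x + 4)*(x + 2)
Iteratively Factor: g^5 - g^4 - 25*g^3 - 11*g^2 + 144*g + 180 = (g + 3)*(g^4 - 4*g^3 - 13*g^2 + 28*g + 60) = (g + 2)*(g + 3)*(g^3 - 6*g^2 - g + 30) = (g - 5)*(g + 2)*(g + 3)*(g^2 - g - 6) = (g - 5)*(g + 2)^2*(g + 3)*(g - 3)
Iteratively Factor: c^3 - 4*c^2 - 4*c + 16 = (c + 2)*(c^2 - 6*c + 8) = (c - 4)*(c + 2)*(c - 2)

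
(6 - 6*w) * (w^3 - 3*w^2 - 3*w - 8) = -6*w^4 + 24*w^3 + 30*w - 48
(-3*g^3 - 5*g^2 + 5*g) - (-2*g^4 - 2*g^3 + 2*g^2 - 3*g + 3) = 2*g^4 - g^3 - 7*g^2 + 8*g - 3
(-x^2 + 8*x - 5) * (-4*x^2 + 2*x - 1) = 4*x^4 - 34*x^3 + 37*x^2 - 18*x + 5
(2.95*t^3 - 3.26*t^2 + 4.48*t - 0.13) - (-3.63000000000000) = 2.95*t^3 - 3.26*t^2 + 4.48*t + 3.5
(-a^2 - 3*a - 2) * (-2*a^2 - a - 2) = 2*a^4 + 7*a^3 + 9*a^2 + 8*a + 4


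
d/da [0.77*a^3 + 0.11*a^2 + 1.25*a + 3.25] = 2.31*a^2 + 0.22*a + 1.25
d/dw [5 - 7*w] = -7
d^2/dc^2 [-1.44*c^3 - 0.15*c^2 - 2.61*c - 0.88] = -8.64*c - 0.3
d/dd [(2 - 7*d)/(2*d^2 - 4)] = (7*d^2 - 4*d + 14)/(2*(d^4 - 4*d^2 + 4))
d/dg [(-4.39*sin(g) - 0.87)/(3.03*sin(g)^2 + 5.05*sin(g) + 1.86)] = (13.3017*sin(g)^2 + 5.2722*sin(g) - 3.7719)*cos(g)/(9.1809*sin(g)^4 + 30.603*sin(g)^3 + 36.7741*sin(g)^2 + 18.786*sin(g) + 3.4596)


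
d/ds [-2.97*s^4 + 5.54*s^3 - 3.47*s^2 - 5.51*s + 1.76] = -11.88*s^3 + 16.62*s^2 - 6.94*s - 5.51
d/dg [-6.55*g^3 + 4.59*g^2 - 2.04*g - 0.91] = -19.65*g^2 + 9.18*g - 2.04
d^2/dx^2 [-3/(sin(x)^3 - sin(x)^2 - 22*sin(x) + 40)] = 3*(9*sin(x)^6 - 11*sin(x)^5 - 52*sin(x)^4 - 278*sin(x)^3 + 770*sin(x)^2 + 988*sin(x) - 1048)/(sin(x)^3 - sin(x)^2 - 22*sin(x) + 40)^3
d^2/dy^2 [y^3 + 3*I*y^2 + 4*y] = 6*y + 6*I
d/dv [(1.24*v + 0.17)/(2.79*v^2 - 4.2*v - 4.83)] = (3.4596*v^2 - 5.208*v - (1.24*v + 0.17)*(5.58*v - 4.2) - 5.9892)/(-2.79*v^2 + 4.2*v + 4.83)^2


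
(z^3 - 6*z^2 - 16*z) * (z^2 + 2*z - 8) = z^5 - 4*z^4 - 36*z^3 + 16*z^2 + 128*z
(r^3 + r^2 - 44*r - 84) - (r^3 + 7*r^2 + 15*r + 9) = -6*r^2 - 59*r - 93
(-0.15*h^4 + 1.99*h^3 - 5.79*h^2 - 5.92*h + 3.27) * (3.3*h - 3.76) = -0.495*h^5 + 7.131*h^4 - 26.5894*h^3 + 2.2344*h^2 + 33.0502*h - 12.2952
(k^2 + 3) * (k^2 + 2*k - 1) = k^4 + 2*k^3 + 2*k^2 + 6*k - 3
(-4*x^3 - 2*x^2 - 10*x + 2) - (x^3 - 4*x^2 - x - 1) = -5*x^3 + 2*x^2 - 9*x + 3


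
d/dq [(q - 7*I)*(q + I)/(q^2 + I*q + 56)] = 7*I/(q^2 + 16*I*q - 64)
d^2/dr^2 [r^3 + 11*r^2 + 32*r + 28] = 6*r + 22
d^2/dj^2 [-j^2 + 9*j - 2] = -2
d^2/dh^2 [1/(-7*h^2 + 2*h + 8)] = 2*(-49*h^2 + 14*h + 4*(7*h - 1)^2 + 56)/(-7*h^2 + 2*h + 8)^3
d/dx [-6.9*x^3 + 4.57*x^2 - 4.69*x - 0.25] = -20.7*x^2 + 9.14*x - 4.69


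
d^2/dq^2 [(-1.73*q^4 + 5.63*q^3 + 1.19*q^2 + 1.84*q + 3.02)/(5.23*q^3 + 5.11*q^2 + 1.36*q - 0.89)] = (-1.13686837721616e-13*q^8 + 6.82121026329696e-13*q^7 - 301.564554000001*q^6 - 58.747002000001*q^5 + 1578.010902*q^4 + 1527.830896*q^3 + 679.951662*q^2 + 287.23587*q + 44.98037)/(143.055667*q^9 + 419.319957*q^8 + 521.298681*q^7 + 278.479036*q^6 - 7.15551*q^5 - 79.347291*q^4 - 22.167359*q^3 + 7.204461*q^2 + 3.231768*q - 0.704969)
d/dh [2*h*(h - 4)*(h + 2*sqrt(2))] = 6*h^2 - 16*h + 8*sqrt(2)*h - 16*sqrt(2)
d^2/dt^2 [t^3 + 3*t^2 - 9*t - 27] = 6*t + 6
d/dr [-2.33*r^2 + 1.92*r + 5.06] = 1.92 - 4.66*r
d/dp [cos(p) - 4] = -sin(p)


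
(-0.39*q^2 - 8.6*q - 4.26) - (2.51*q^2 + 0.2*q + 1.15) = -2.9*q^2 - 8.8*q - 5.41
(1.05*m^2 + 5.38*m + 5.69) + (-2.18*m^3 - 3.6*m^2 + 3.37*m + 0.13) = -2.18*m^3 - 2.55*m^2 + 8.75*m + 5.82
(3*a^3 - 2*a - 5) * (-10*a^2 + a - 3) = -30*a^5 + 3*a^4 + 11*a^3 + 48*a^2 + a + 15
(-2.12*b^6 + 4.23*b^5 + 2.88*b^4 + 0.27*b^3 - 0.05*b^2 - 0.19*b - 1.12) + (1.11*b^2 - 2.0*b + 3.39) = -2.12*b^6 + 4.23*b^5 + 2.88*b^4 + 0.27*b^3 + 1.06*b^2 - 2.19*b + 2.27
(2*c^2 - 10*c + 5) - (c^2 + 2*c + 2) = c^2 - 12*c + 3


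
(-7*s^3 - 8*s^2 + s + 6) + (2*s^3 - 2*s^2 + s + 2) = -5*s^3 - 10*s^2 + 2*s + 8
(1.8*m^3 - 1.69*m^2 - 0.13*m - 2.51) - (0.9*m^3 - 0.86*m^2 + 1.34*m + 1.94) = 0.9*m^3 - 0.83*m^2 - 1.47*m - 4.45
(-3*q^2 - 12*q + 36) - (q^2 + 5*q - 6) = -4*q^2 - 17*q + 42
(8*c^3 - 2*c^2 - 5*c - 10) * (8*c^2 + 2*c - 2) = 64*c^5 - 60*c^3 - 86*c^2 - 10*c + 20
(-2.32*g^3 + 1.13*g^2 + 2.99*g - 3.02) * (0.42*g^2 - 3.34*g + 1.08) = -0.9744*g^5 + 8.2234*g^4 - 5.024*g^3 - 10.0346*g^2 + 13.316*g - 3.2616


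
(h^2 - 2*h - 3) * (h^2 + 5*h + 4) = h^4 + 3*h^3 - 9*h^2 - 23*h - 12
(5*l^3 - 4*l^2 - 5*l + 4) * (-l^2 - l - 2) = -5*l^5 - l^4 - l^3 + 9*l^2 + 6*l - 8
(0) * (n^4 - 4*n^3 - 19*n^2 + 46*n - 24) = 0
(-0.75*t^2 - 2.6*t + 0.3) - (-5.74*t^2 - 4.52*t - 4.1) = 4.99*t^2 + 1.92*t + 4.4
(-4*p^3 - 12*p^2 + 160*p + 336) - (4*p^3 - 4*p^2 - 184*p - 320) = -8*p^3 - 8*p^2 + 344*p + 656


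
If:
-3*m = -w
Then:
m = w/3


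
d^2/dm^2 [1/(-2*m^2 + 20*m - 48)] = (m^2 - 10*m - 4*(m - 5)^2 + 24)/(m^2 - 10*m + 24)^3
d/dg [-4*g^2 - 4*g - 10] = -8*g - 4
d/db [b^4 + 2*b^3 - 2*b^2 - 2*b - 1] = 4*b^3 + 6*b^2 - 4*b - 2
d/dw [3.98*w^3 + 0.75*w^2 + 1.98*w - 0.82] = 11.94*w^2 + 1.5*w + 1.98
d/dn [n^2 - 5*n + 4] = 2*n - 5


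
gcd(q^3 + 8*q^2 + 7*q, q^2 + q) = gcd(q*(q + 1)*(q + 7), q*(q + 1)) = q^2 + q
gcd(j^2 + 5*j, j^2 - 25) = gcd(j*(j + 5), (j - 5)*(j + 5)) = j + 5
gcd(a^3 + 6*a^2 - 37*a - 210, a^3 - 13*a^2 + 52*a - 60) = a - 6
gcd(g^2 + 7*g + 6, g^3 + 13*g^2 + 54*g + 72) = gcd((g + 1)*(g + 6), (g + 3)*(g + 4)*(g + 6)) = g + 6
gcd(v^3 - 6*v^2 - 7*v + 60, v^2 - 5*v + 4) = v - 4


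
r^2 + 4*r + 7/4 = (r + 1/2)*(r + 7/2)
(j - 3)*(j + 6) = j^2 + 3*j - 18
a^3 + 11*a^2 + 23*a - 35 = (a - 1)*(a + 5)*(a + 7)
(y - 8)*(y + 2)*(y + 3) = y^3 - 3*y^2 - 34*y - 48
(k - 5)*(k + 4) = k^2 - k - 20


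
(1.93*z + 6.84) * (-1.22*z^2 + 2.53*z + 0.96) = -2.3546*z^3 - 3.4619*z^2 + 19.158*z + 6.5664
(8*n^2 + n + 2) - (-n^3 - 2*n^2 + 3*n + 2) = n^3 + 10*n^2 - 2*n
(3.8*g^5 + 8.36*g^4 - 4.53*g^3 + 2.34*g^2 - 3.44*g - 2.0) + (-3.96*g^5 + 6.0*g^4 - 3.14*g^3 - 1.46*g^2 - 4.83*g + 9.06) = -0.16*g^5 + 14.36*g^4 - 7.67*g^3 + 0.88*g^2 - 8.27*g + 7.06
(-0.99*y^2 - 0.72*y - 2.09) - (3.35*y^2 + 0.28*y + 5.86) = -4.34*y^2 - 1.0*y - 7.95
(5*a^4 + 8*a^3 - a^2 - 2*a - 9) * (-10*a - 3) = -50*a^5 - 95*a^4 - 14*a^3 + 23*a^2 + 96*a + 27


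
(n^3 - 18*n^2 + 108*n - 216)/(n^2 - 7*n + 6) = (n^2 - 12*n + 36)/(n - 1)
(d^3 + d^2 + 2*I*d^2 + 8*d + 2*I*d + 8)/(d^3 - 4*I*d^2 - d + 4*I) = (d^2 + 2*I*d + 8)/(d^2 - d*(1 + 4*I) + 4*I)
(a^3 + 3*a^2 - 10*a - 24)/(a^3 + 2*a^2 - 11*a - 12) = (a + 2)/(a + 1)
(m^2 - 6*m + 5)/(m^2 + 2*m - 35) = (m - 1)/(m + 7)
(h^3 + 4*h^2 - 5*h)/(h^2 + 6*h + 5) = h*(h - 1)/(h + 1)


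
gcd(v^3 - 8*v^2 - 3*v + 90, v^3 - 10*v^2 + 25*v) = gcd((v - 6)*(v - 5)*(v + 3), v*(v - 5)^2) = v - 5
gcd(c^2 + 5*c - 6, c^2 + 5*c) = 1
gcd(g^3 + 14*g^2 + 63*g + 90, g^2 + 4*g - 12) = g + 6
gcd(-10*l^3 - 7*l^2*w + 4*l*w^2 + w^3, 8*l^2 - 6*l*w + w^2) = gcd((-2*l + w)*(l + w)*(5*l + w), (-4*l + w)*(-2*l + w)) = -2*l + w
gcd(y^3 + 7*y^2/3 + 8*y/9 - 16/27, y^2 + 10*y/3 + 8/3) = y + 4/3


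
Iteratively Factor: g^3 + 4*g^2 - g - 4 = (g - 1)*(g^2 + 5*g + 4) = (g - 1)*(g + 1)*(g + 4)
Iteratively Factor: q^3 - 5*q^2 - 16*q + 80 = (q - 4)*(q^2 - q - 20) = (q - 5)*(q - 4)*(q + 4)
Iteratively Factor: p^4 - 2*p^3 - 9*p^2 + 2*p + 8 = (p - 1)*(p^3 - p^2 - 10*p - 8) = (p - 1)*(p + 2)*(p^2 - 3*p - 4) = (p - 4)*(p - 1)*(p + 2)*(p + 1)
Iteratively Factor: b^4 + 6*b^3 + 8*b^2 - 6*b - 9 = (b + 3)*(b^3 + 3*b^2 - b - 3) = (b - 1)*(b + 3)*(b^2 + 4*b + 3) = (b - 1)*(b + 1)*(b + 3)*(b + 3)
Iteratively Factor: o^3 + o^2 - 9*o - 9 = (o - 3)*(o^2 + 4*o + 3) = (o - 3)*(o + 3)*(o + 1)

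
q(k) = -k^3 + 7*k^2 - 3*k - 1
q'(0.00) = -3.00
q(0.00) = -1.00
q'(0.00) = -3.00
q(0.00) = -1.00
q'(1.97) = 12.94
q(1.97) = 12.61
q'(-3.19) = -78.19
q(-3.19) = 112.26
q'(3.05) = 11.79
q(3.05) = 26.59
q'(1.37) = 10.55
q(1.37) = 5.46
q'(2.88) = 12.44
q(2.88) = 24.53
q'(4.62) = -2.35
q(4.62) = 35.94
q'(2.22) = 13.29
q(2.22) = 15.90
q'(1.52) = 11.35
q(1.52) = 7.10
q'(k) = -3*k^2 + 14*k - 3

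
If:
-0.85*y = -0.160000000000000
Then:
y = 0.19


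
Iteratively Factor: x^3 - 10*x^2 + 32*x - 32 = (x - 4)*(x^2 - 6*x + 8) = (x - 4)^2*(x - 2)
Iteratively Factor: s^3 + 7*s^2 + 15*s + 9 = (s + 1)*(s^2 + 6*s + 9) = (s + 1)*(s + 3)*(s + 3)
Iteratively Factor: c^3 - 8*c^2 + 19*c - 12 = (c - 3)*(c^2 - 5*c + 4) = (c - 4)*(c - 3)*(c - 1)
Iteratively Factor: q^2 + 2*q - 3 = (q + 3)*(q - 1)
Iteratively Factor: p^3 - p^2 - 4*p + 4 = (p - 1)*(p^2 - 4) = (p - 2)*(p - 1)*(p + 2)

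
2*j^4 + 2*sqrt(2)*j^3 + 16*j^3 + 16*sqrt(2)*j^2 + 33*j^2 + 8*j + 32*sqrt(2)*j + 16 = (j + 4)^2*(sqrt(2)*j + 1)^2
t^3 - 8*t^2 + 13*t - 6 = (t - 6)*(t - 1)^2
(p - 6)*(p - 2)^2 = p^3 - 10*p^2 + 28*p - 24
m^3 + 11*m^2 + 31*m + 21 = (m + 1)*(m + 3)*(m + 7)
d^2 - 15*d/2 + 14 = (d - 4)*(d - 7/2)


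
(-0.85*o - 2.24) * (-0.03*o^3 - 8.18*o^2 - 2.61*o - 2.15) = 0.0255*o^4 + 7.0202*o^3 + 20.5417*o^2 + 7.6739*o + 4.816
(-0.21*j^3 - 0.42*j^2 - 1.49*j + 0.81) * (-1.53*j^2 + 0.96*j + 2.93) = 0.3213*j^5 + 0.441*j^4 + 1.2612*j^3 - 3.9003*j^2 - 3.5881*j + 2.3733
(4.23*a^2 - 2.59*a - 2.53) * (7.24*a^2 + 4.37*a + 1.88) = 30.6252*a^4 - 0.266499999999997*a^3 - 21.6831*a^2 - 15.9253*a - 4.7564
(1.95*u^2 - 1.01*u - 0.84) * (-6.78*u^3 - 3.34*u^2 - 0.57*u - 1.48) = -13.221*u^5 + 0.3348*u^4 + 7.9571*u^3 + 0.4953*u^2 + 1.9736*u + 1.2432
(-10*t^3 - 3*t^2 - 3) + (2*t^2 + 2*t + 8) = -10*t^3 - t^2 + 2*t + 5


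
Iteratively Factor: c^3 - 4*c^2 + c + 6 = (c - 2)*(c^2 - 2*c - 3) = (c - 3)*(c - 2)*(c + 1)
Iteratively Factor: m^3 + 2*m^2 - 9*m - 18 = (m + 2)*(m^2 - 9) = (m + 2)*(m + 3)*(m - 3)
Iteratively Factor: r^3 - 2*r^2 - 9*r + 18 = (r - 2)*(r^2 - 9) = (r - 2)*(r + 3)*(r - 3)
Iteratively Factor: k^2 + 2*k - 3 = (k - 1)*(k + 3)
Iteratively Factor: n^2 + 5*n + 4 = (n + 4)*(n + 1)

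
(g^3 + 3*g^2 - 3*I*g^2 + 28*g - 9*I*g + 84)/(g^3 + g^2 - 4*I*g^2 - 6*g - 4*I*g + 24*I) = (g^2 - 3*I*g + 28)/(g^2 + g*(-2 - 4*I) + 8*I)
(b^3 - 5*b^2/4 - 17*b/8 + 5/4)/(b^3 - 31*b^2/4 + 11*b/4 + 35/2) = (b - 1/2)/(b - 7)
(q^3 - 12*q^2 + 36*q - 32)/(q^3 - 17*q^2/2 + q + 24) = 2*(q - 2)/(2*q + 3)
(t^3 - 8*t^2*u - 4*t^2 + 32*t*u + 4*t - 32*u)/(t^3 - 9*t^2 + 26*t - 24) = (t^2 - 8*t*u - 2*t + 16*u)/(t^2 - 7*t + 12)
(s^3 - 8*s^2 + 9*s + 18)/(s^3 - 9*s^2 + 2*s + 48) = (s^2 - 5*s - 6)/(s^2 - 6*s - 16)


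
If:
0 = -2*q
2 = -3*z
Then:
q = 0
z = -2/3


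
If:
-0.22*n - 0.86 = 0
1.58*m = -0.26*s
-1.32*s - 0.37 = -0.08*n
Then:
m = 0.09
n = -3.91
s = -0.52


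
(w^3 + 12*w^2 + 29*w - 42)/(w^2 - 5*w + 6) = (w^3 + 12*w^2 + 29*w - 42)/(w^2 - 5*w + 6)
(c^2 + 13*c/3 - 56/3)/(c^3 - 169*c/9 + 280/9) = 3*(c + 7)/(3*c^2 + 8*c - 35)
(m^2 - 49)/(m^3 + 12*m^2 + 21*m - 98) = (m - 7)/(m^2 + 5*m - 14)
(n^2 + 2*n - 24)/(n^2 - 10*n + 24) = (n + 6)/(n - 6)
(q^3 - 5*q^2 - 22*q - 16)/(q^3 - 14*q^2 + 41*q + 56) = (q + 2)/(q - 7)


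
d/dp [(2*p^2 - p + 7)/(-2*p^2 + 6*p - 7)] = 5*(2*p^2 - 7)/(4*p^4 - 24*p^3 + 64*p^2 - 84*p + 49)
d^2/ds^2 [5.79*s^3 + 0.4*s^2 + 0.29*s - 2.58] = 34.74*s + 0.8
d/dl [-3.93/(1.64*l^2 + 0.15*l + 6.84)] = (12.8904*l + 0.5895)/(1.64*l^2 + 0.15*l + 6.84)^2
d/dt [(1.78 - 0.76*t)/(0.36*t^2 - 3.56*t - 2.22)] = (0.2736*t^2 - 1.2816*t + 8.024)/(0.1296*t^4 - 2.5632*t^3 + 11.0752*t^2 + 15.8064*t + 4.9284)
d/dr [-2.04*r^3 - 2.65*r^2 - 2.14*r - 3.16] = -6.12*r^2 - 5.3*r - 2.14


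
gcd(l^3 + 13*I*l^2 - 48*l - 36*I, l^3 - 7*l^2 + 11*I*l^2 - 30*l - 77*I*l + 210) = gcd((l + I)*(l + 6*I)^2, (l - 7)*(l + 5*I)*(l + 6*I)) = l + 6*I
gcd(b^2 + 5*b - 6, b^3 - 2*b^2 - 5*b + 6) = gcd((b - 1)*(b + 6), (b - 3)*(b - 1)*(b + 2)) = b - 1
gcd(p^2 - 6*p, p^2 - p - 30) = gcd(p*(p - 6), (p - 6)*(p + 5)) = p - 6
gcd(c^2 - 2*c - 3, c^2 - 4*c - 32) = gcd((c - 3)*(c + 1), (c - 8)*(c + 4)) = 1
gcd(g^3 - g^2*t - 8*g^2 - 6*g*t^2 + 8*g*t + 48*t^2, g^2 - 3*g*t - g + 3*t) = -g + 3*t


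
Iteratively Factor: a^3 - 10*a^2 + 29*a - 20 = (a - 5)*(a^2 - 5*a + 4) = (a - 5)*(a - 1)*(a - 4)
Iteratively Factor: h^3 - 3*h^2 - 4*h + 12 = (h - 2)*(h^2 - h - 6) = (h - 3)*(h - 2)*(h + 2)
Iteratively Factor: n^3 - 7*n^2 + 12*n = (n - 3)*(n^2 - 4*n) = n*(n - 3)*(n - 4)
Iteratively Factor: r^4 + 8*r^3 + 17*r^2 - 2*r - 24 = (r + 4)*(r^3 + 4*r^2 + r - 6) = (r + 2)*(r + 4)*(r^2 + 2*r - 3) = (r - 1)*(r + 2)*(r + 4)*(r + 3)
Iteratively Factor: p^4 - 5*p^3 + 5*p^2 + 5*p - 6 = (p - 3)*(p^3 - 2*p^2 - p + 2) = (p - 3)*(p - 2)*(p^2 - 1) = (p - 3)*(p - 2)*(p + 1)*(p - 1)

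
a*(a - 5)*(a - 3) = a^3 - 8*a^2 + 15*a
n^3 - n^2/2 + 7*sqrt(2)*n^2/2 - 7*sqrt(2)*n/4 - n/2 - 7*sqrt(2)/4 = (n - 1)*(n + 1/2)*(n + 7*sqrt(2)/2)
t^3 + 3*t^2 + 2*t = t*(t + 1)*(t + 2)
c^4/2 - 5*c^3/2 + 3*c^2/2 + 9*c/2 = c*(c/2 + 1/2)*(c - 3)^2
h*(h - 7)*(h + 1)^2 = h^4 - 5*h^3 - 13*h^2 - 7*h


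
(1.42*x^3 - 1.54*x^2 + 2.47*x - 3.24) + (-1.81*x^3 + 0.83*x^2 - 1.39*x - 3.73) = -0.39*x^3 - 0.71*x^2 + 1.08*x - 6.97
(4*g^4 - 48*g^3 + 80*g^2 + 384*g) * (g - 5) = 4*g^5 - 68*g^4 + 320*g^3 - 16*g^2 - 1920*g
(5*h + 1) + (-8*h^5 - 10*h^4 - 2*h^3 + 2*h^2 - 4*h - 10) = -8*h^5 - 10*h^4 - 2*h^3 + 2*h^2 + h - 9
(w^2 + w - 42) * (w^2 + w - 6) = w^4 + 2*w^3 - 47*w^2 - 48*w + 252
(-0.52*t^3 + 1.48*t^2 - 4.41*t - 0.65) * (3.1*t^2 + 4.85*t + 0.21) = -1.612*t^5 + 2.066*t^4 - 6.6022*t^3 - 23.0927*t^2 - 4.0786*t - 0.1365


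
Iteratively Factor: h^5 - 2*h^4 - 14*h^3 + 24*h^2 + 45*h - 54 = (h - 1)*(h^4 - h^3 - 15*h^2 + 9*h + 54) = (h - 1)*(h + 2)*(h^3 - 3*h^2 - 9*h + 27) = (h - 1)*(h + 2)*(h + 3)*(h^2 - 6*h + 9) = (h - 3)*(h - 1)*(h + 2)*(h + 3)*(h - 3)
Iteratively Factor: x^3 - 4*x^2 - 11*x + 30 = (x - 5)*(x^2 + x - 6) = (x - 5)*(x + 3)*(x - 2)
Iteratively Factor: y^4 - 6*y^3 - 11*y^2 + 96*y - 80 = (y - 1)*(y^3 - 5*y^2 - 16*y + 80) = (y - 4)*(y - 1)*(y^2 - y - 20) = (y - 4)*(y - 1)*(y + 4)*(y - 5)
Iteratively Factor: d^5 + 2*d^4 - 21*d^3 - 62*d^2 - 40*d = (d + 1)*(d^4 + d^3 - 22*d^2 - 40*d) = (d + 1)*(d + 4)*(d^3 - 3*d^2 - 10*d) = (d + 1)*(d + 2)*(d + 4)*(d^2 - 5*d) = (d - 5)*(d + 1)*(d + 2)*(d + 4)*(d)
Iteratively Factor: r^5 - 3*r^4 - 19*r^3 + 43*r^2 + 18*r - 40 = (r - 1)*(r^4 - 2*r^3 - 21*r^2 + 22*r + 40) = (r - 1)*(r + 4)*(r^3 - 6*r^2 + 3*r + 10) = (r - 2)*(r - 1)*(r + 4)*(r^2 - 4*r - 5) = (r - 2)*(r - 1)*(r + 1)*(r + 4)*(r - 5)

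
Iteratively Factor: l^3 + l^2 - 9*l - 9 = (l + 1)*(l^2 - 9) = (l - 3)*(l + 1)*(l + 3)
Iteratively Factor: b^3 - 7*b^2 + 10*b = (b)*(b^2 - 7*b + 10) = b*(b - 2)*(b - 5)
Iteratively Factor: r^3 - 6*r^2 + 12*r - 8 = (r - 2)*(r^2 - 4*r + 4) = (r - 2)^2*(r - 2)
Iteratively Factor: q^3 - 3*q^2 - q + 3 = (q - 3)*(q^2 - 1) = (q - 3)*(q - 1)*(q + 1)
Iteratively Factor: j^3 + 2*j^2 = (j + 2)*(j^2) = j*(j + 2)*(j)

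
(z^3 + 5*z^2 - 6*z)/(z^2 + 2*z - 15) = z*(z^2 + 5*z - 6)/(z^2 + 2*z - 15)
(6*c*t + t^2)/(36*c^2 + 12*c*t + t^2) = t/(6*c + t)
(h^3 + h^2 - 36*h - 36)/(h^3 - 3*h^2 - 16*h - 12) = (h + 6)/(h + 2)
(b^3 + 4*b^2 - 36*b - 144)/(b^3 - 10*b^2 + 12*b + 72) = (b^2 + 10*b + 24)/(b^2 - 4*b - 12)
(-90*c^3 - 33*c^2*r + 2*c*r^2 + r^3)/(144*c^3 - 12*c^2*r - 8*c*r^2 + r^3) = (15*c^2 + 8*c*r + r^2)/(-24*c^2 - 2*c*r + r^2)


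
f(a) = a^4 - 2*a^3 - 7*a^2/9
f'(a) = 4*a^3 - 6*a^2 - 14*a/9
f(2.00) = -3.11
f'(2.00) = 4.89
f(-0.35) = 0.01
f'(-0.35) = -0.36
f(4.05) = 123.42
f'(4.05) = 161.01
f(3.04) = 22.03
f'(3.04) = 52.20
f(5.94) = 798.32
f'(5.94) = 617.40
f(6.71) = 1387.93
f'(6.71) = 927.86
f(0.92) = -1.50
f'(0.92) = -3.39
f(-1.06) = 2.77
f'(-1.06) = -9.86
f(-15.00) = 57200.00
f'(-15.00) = -14826.67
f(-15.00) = 57200.00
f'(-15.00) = -14826.67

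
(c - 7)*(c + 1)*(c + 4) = c^3 - 2*c^2 - 31*c - 28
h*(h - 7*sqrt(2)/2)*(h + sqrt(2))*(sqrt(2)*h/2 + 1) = sqrt(2)*h^4/2 - 3*h^3/2 - 6*sqrt(2)*h^2 - 7*h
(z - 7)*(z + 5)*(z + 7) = z^3 + 5*z^2 - 49*z - 245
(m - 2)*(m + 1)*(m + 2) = m^3 + m^2 - 4*m - 4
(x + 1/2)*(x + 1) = x^2 + 3*x/2 + 1/2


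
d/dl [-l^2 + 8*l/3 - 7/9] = 8/3 - 2*l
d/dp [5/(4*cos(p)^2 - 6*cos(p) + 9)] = 10*(4*cos(p) - 3)*sin(p)/(4*cos(p)^2 - 6*cos(p) + 9)^2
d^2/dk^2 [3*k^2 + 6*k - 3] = 6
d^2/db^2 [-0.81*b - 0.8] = 0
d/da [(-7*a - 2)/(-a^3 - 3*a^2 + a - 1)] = (7*a^3 + 21*a^2 - 7*a - (7*a + 2)*(3*a^2 + 6*a - 1) + 7)/(a^3 + 3*a^2 - a + 1)^2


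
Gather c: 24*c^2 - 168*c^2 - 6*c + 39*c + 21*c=-144*c^2 + 54*c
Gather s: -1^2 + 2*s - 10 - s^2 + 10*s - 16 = -s^2 + 12*s - 27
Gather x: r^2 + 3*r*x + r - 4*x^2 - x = r^2 + r - 4*x^2 + x*(3*r - 1)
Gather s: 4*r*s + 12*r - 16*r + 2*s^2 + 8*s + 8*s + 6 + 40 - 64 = -4*r + 2*s^2 + s*(4*r + 16) - 18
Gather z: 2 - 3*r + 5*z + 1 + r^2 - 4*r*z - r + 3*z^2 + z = r^2 - 4*r + 3*z^2 + z*(6 - 4*r) + 3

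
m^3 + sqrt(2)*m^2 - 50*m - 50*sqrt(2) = (m - 5*sqrt(2))*(m + sqrt(2))*(m + 5*sqrt(2))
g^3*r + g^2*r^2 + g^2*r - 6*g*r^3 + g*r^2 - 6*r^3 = (g - 2*r)*(g + 3*r)*(g*r + r)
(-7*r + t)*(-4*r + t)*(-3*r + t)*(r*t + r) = -84*r^4*t - 84*r^4 + 61*r^3*t^2 + 61*r^3*t - 14*r^2*t^3 - 14*r^2*t^2 + r*t^4 + r*t^3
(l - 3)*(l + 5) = l^2 + 2*l - 15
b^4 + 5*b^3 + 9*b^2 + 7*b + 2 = (b + 1)^3*(b + 2)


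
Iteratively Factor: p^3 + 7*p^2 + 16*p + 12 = (p + 3)*(p^2 + 4*p + 4) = (p + 2)*(p + 3)*(p + 2)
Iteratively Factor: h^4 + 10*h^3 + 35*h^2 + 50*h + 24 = (h + 4)*(h^3 + 6*h^2 + 11*h + 6) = (h + 2)*(h + 4)*(h^2 + 4*h + 3) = (h + 2)*(h + 3)*(h + 4)*(h + 1)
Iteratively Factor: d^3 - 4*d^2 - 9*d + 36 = (d - 4)*(d^2 - 9) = (d - 4)*(d - 3)*(d + 3)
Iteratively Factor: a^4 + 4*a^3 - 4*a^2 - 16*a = (a - 2)*(a^3 + 6*a^2 + 8*a) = a*(a - 2)*(a^2 + 6*a + 8) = a*(a - 2)*(a + 4)*(a + 2)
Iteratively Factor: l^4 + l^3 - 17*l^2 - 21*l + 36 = (l + 3)*(l^3 - 2*l^2 - 11*l + 12) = (l - 4)*(l + 3)*(l^2 + 2*l - 3) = (l - 4)*(l - 1)*(l + 3)*(l + 3)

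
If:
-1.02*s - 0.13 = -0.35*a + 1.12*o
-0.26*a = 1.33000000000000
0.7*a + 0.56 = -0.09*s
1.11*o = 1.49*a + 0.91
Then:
No Solution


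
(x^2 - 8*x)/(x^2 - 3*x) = (x - 8)/(x - 3)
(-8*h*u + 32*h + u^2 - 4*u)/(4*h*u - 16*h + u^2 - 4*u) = (-8*h + u)/(4*h + u)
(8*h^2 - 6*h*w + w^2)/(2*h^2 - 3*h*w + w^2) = (-4*h + w)/(-h + w)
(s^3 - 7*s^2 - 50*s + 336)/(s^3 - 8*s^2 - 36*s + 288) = (s + 7)/(s + 6)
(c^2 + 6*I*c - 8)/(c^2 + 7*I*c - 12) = (c + 2*I)/(c + 3*I)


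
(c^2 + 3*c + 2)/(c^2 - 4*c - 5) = (c + 2)/(c - 5)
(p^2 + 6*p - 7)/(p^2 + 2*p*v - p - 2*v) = (p + 7)/(p + 2*v)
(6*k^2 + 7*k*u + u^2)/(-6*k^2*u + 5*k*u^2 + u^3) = (k + u)/(u*(-k + u))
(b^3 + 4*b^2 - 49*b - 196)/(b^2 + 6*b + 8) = (b^2 - 49)/(b + 2)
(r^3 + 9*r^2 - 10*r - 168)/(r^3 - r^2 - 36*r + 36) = (r^2 + 3*r - 28)/(r^2 - 7*r + 6)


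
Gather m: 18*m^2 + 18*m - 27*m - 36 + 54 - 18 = 18*m^2 - 9*m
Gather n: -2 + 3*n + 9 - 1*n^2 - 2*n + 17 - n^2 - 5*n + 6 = -2*n^2 - 4*n + 30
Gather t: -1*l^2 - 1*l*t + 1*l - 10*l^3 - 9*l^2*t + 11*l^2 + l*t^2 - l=-10*l^3 + 10*l^2 + l*t^2 + t*(-9*l^2 - l)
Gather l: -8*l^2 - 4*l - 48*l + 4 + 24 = -8*l^2 - 52*l + 28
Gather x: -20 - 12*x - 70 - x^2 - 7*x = -x^2 - 19*x - 90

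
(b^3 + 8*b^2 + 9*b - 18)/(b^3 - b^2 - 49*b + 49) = (b^2 + 9*b + 18)/(b^2 - 49)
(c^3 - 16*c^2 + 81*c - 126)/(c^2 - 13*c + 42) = c - 3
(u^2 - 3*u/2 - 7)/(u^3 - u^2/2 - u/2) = (-2*u^2 + 3*u + 14)/(u*(-2*u^2 + u + 1))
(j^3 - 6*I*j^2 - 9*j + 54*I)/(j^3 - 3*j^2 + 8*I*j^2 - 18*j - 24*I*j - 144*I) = (j^2 + j*(-3 - 6*I) + 18*I)/(j^2 + j*(-6 + 8*I) - 48*I)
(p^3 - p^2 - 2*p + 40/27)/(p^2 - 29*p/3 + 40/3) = (9*p^2 + 6*p - 8)/(9*(p - 8))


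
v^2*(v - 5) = v^3 - 5*v^2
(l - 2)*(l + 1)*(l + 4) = l^3 + 3*l^2 - 6*l - 8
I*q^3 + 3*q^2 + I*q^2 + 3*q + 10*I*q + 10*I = (q - 5*I)*(q + 2*I)*(I*q + I)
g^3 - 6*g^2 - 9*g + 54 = (g - 6)*(g - 3)*(g + 3)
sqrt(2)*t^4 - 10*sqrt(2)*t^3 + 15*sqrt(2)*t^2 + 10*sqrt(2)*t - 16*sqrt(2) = (t - 8)*(t - 2)*(t - 1)*(sqrt(2)*t + sqrt(2))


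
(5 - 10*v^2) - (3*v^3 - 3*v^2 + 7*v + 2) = -3*v^3 - 7*v^2 - 7*v + 3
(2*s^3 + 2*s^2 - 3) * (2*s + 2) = 4*s^4 + 8*s^3 + 4*s^2 - 6*s - 6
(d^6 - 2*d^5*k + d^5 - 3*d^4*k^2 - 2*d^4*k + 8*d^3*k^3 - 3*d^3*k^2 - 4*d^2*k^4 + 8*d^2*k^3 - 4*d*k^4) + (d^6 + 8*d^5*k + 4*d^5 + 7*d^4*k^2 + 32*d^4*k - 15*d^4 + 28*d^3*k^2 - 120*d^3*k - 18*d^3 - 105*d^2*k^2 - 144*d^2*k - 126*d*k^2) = 2*d^6 + 6*d^5*k + 5*d^5 + 4*d^4*k^2 + 30*d^4*k - 15*d^4 + 8*d^3*k^3 + 25*d^3*k^2 - 120*d^3*k - 18*d^3 - 4*d^2*k^4 + 8*d^2*k^3 - 105*d^2*k^2 - 144*d^2*k - 4*d*k^4 - 126*d*k^2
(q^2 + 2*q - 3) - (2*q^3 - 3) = -2*q^3 + q^2 + 2*q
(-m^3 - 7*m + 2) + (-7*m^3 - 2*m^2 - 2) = -8*m^3 - 2*m^2 - 7*m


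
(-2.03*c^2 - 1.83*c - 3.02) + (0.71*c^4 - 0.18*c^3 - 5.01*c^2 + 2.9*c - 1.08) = 0.71*c^4 - 0.18*c^3 - 7.04*c^2 + 1.07*c - 4.1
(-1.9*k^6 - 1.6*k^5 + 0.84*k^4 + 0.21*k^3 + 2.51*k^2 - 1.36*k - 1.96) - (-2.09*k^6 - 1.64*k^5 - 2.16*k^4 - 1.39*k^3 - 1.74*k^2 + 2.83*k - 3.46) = 0.19*k^6 + 0.0399999999999998*k^5 + 3.0*k^4 + 1.6*k^3 + 4.25*k^2 - 4.19*k + 1.5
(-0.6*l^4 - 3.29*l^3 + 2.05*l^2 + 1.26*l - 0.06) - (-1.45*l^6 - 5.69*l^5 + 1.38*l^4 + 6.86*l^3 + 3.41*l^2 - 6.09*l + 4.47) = 1.45*l^6 + 5.69*l^5 - 1.98*l^4 - 10.15*l^3 - 1.36*l^2 + 7.35*l - 4.53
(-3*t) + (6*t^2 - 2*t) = 6*t^2 - 5*t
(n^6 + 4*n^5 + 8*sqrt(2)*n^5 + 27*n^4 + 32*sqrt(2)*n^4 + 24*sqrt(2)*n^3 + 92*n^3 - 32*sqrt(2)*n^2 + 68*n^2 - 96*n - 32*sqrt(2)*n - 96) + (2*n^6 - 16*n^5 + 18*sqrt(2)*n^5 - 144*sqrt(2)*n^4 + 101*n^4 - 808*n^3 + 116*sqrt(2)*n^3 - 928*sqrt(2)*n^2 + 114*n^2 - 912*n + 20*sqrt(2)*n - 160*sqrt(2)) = 3*n^6 - 12*n^5 + 26*sqrt(2)*n^5 - 112*sqrt(2)*n^4 + 128*n^4 - 716*n^3 + 140*sqrt(2)*n^3 - 960*sqrt(2)*n^2 + 182*n^2 - 1008*n - 12*sqrt(2)*n - 160*sqrt(2) - 96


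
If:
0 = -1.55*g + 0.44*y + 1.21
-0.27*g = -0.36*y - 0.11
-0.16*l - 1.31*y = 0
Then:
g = 0.88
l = -2.91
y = 0.36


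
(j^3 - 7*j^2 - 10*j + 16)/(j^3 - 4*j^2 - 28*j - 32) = (j - 1)/(j + 2)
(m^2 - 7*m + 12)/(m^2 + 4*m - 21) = (m - 4)/(m + 7)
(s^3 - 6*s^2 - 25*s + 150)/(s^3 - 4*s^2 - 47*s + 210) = (s + 5)/(s + 7)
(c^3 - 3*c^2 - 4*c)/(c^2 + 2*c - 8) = c*(c^2 - 3*c - 4)/(c^2 + 2*c - 8)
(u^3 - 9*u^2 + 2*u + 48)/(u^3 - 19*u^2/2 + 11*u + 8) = 2*(u^2 - u - 6)/(2*u^2 - 3*u - 2)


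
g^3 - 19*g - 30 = (g - 5)*(g + 2)*(g + 3)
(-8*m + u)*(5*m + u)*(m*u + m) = -40*m^3*u - 40*m^3 - 3*m^2*u^2 - 3*m^2*u + m*u^3 + m*u^2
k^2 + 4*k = k*(k + 4)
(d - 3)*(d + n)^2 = d^3 + 2*d^2*n - 3*d^2 + d*n^2 - 6*d*n - 3*n^2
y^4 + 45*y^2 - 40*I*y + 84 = (y - 6*I)*(y - 2*I)*(y + I)*(y + 7*I)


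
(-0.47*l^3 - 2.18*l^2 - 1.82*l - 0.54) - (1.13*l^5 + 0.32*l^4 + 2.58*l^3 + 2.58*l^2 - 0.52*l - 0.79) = -1.13*l^5 - 0.32*l^4 - 3.05*l^3 - 4.76*l^2 - 1.3*l + 0.25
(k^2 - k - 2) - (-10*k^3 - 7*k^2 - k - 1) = 10*k^3 + 8*k^2 - 1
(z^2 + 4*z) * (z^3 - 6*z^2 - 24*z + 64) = z^5 - 2*z^4 - 48*z^3 - 32*z^2 + 256*z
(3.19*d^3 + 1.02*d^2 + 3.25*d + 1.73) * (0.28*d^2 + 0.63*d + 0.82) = 0.8932*d^5 + 2.2953*d^4 + 4.1684*d^3 + 3.3683*d^2 + 3.7549*d + 1.4186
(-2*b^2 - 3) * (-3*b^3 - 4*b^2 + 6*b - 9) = 6*b^5 + 8*b^4 - 3*b^3 + 30*b^2 - 18*b + 27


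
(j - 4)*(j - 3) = j^2 - 7*j + 12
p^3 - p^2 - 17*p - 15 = (p - 5)*(p + 1)*(p + 3)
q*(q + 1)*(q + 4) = q^3 + 5*q^2 + 4*q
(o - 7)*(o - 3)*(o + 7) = o^3 - 3*o^2 - 49*o + 147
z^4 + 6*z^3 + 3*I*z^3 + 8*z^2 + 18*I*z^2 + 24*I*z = z*(z + 2)*(z + 4)*(z + 3*I)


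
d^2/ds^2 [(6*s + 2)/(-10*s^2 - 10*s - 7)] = 40*(-10*(2*s + 1)^2*(3*s + 1) + (9*s + 4)*(10*s^2 + 10*s + 7))/(10*s^2 + 10*s + 7)^3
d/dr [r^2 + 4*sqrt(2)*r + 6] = 2*r + 4*sqrt(2)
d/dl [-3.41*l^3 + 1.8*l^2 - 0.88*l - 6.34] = -10.23*l^2 + 3.6*l - 0.88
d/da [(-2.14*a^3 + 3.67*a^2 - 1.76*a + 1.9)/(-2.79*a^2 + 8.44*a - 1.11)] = (5.9706*a^4 - 36.1232*a^3 + 33.1906*a^2 + 2.4546*a - 14.0824)/(7.7841*a^4 - 47.0952*a^3 + 77.4274*a^2 - 18.7368*a + 1.2321)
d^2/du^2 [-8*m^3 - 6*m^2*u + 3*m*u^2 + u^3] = 6*m + 6*u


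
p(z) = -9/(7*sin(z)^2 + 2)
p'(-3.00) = 3.85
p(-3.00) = -4.21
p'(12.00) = -3.54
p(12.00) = -2.24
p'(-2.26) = 1.62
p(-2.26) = -1.46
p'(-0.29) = -5.22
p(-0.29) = -3.50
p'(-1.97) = 0.72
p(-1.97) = -1.13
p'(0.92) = 1.47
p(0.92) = -1.40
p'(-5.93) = 5.08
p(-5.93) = -3.17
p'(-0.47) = -4.31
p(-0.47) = -2.62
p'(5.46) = -1.89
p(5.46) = -1.56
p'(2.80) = -5.13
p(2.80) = -3.23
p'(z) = 126*sin(z)*cos(z)/(7*sin(z)^2 + 2)^2 = 252*sin(2*z)/(11 - 7*cos(2*z))^2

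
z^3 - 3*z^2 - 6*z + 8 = (z - 4)*(z - 1)*(z + 2)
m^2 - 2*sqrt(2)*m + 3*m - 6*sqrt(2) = (m + 3)*(m - 2*sqrt(2))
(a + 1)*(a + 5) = a^2 + 6*a + 5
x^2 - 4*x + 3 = (x - 3)*(x - 1)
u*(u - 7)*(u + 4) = u^3 - 3*u^2 - 28*u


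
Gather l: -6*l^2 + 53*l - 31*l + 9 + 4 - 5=-6*l^2 + 22*l + 8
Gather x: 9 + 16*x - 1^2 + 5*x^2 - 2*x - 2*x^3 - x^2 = -2*x^3 + 4*x^2 + 14*x + 8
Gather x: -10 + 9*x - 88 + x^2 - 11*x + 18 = x^2 - 2*x - 80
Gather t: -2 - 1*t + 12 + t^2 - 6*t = t^2 - 7*t + 10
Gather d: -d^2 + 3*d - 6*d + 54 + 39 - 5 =-d^2 - 3*d + 88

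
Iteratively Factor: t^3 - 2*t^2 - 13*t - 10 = (t + 1)*(t^2 - 3*t - 10) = (t + 1)*(t + 2)*(t - 5)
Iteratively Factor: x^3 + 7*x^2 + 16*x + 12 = (x + 2)*(x^2 + 5*x + 6) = (x + 2)^2*(x + 3)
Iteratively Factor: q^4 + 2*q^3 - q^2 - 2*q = (q - 1)*(q^3 + 3*q^2 + 2*q) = q*(q - 1)*(q^2 + 3*q + 2) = q*(q - 1)*(q + 2)*(q + 1)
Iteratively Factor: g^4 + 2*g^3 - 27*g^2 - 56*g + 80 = (g + 4)*(g^3 - 2*g^2 - 19*g + 20) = (g - 1)*(g + 4)*(g^2 - g - 20) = (g - 1)*(g + 4)^2*(g - 5)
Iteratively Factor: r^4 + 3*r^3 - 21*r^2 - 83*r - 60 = (r + 4)*(r^3 - r^2 - 17*r - 15) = (r - 5)*(r + 4)*(r^2 + 4*r + 3) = (r - 5)*(r + 1)*(r + 4)*(r + 3)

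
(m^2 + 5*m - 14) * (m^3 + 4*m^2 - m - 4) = m^5 + 9*m^4 + 5*m^3 - 65*m^2 - 6*m + 56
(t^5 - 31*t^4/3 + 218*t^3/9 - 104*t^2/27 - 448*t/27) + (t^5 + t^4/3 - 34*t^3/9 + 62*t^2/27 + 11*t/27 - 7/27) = 2*t^5 - 10*t^4 + 184*t^3/9 - 14*t^2/9 - 437*t/27 - 7/27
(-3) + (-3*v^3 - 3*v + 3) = -3*v^3 - 3*v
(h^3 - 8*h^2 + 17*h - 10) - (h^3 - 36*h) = -8*h^2 + 53*h - 10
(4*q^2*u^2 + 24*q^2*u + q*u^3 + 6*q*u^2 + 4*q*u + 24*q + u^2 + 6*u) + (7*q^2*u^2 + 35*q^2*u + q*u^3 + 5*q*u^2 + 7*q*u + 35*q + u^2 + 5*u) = 11*q^2*u^2 + 59*q^2*u + 2*q*u^3 + 11*q*u^2 + 11*q*u + 59*q + 2*u^2 + 11*u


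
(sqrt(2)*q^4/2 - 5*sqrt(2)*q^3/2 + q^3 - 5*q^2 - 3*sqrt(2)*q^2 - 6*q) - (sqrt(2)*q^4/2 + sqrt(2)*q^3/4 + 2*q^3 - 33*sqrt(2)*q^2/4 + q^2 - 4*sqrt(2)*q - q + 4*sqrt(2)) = -11*sqrt(2)*q^3/4 - q^3 - 6*q^2 + 21*sqrt(2)*q^2/4 - 5*q + 4*sqrt(2)*q - 4*sqrt(2)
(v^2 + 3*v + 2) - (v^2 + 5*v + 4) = -2*v - 2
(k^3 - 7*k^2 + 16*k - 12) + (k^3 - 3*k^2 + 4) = 2*k^3 - 10*k^2 + 16*k - 8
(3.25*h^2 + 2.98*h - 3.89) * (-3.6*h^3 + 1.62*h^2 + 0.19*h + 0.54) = -11.7*h^5 - 5.463*h^4 + 19.4491*h^3 - 3.9806*h^2 + 0.8701*h - 2.1006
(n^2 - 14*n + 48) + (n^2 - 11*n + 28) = 2*n^2 - 25*n + 76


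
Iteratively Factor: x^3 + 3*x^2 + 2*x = (x)*(x^2 + 3*x + 2) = x*(x + 2)*(x + 1)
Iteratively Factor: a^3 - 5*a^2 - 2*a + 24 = (a - 4)*(a^2 - a - 6) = (a - 4)*(a - 3)*(a + 2)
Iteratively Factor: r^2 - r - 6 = (r - 3)*(r + 2)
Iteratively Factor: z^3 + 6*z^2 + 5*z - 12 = (z + 4)*(z^2 + 2*z - 3) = (z - 1)*(z + 4)*(z + 3)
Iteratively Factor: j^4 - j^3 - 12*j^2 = (j + 3)*(j^3 - 4*j^2) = (j - 4)*(j + 3)*(j^2) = j*(j - 4)*(j + 3)*(j)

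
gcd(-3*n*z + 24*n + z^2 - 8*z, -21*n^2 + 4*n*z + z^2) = -3*n + z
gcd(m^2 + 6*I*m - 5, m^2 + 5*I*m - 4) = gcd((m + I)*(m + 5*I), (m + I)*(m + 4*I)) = m + I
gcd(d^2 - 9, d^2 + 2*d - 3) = d + 3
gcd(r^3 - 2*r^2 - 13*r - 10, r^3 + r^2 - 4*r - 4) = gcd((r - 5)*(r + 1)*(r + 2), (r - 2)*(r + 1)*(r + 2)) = r^2 + 3*r + 2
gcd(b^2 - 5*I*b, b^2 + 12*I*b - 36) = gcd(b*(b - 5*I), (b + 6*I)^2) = 1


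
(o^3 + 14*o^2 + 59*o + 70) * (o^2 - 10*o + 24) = o^5 + 4*o^4 - 57*o^3 - 184*o^2 + 716*o + 1680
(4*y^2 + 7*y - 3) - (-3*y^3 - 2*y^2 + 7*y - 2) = 3*y^3 + 6*y^2 - 1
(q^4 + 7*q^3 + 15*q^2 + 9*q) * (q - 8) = q^5 - q^4 - 41*q^3 - 111*q^2 - 72*q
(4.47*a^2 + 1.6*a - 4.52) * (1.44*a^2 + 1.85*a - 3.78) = 6.4368*a^4 + 10.5735*a^3 - 20.4454*a^2 - 14.41*a + 17.0856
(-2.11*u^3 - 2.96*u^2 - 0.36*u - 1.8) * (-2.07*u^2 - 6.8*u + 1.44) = 4.3677*u^5 + 20.4752*u^4 + 17.8348*u^3 + 1.9116*u^2 + 11.7216*u - 2.592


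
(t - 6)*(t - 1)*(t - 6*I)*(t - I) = t^4 - 7*t^3 - 7*I*t^3 + 49*I*t^2 + 42*t - 42*I*t - 36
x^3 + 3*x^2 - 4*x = x*(x - 1)*(x + 4)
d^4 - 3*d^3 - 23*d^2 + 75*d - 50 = (d - 5)*(d - 2)*(d - 1)*(d + 5)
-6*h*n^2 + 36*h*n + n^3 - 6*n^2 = n*(-6*h + n)*(n - 6)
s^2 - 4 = (s - 2)*(s + 2)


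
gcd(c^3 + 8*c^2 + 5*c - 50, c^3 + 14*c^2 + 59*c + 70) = c + 5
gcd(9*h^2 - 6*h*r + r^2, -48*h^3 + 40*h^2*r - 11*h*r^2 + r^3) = -3*h + r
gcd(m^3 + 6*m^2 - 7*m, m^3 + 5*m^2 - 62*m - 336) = m + 7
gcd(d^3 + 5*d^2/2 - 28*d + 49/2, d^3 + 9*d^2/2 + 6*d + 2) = 1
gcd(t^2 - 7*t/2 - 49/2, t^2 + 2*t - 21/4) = t + 7/2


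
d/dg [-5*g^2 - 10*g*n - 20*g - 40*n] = -10*g - 10*n - 20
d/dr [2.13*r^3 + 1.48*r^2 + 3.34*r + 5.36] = 6.39*r^2 + 2.96*r + 3.34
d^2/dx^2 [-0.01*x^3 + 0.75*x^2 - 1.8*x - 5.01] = 1.5 - 0.06*x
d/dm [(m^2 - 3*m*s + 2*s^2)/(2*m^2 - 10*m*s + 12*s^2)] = -s/(m^2 - 6*m*s + 9*s^2)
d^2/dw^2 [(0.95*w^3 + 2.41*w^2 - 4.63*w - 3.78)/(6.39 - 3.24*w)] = (-19.94544*w^3 + 118.01052*w^2 - 232.74297*w + 74.26647)/(34.012224*w^3 - 201.238992*w^2 + 396.888012*w - 260.917119)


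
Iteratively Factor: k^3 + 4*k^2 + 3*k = (k + 1)*(k^2 + 3*k) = k*(k + 1)*(k + 3)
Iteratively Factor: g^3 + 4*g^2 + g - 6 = (g + 3)*(g^2 + g - 2) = (g + 2)*(g + 3)*(g - 1)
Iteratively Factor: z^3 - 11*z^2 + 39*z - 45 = (z - 3)*(z^2 - 8*z + 15) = (z - 3)^2*(z - 5)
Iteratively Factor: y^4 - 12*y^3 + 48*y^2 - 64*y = (y)*(y^3 - 12*y^2 + 48*y - 64) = y*(y - 4)*(y^2 - 8*y + 16) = y*(y - 4)^2*(y - 4)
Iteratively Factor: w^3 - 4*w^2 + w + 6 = (w - 3)*(w^2 - w - 2) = (w - 3)*(w - 2)*(w + 1)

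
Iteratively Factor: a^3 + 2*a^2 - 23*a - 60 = (a - 5)*(a^2 + 7*a + 12) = (a - 5)*(a + 3)*(a + 4)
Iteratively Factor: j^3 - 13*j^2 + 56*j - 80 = (j - 4)*(j^2 - 9*j + 20) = (j - 5)*(j - 4)*(j - 4)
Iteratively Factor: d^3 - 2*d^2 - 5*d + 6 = (d + 2)*(d^2 - 4*d + 3) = (d - 3)*(d + 2)*(d - 1)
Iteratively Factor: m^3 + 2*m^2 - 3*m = (m - 1)*(m^2 + 3*m) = (m - 1)*(m + 3)*(m)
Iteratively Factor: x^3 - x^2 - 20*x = (x - 5)*(x^2 + 4*x) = (x - 5)*(x + 4)*(x)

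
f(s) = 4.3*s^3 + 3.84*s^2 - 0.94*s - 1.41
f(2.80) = 120.46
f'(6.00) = 509.54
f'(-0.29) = -2.08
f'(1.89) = 59.66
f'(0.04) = -0.61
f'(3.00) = 138.20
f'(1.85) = 57.42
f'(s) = 12.9*s^2 + 7.68*s - 0.94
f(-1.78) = -11.82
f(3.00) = 146.43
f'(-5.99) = 415.91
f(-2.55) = -45.34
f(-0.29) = -0.92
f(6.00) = 1059.99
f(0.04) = -1.44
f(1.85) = 37.22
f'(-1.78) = 26.26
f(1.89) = 39.56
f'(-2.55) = 63.36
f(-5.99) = -782.16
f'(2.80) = 121.70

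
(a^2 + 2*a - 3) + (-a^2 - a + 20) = a + 17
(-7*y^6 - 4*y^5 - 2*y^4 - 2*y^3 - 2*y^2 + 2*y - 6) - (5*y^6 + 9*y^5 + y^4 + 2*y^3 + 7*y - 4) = -12*y^6 - 13*y^5 - 3*y^4 - 4*y^3 - 2*y^2 - 5*y - 2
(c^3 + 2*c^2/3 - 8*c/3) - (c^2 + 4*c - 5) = c^3 - c^2/3 - 20*c/3 + 5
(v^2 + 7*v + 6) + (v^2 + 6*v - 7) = 2*v^2 + 13*v - 1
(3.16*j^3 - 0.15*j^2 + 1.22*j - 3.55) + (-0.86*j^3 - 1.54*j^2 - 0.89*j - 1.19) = 2.3*j^3 - 1.69*j^2 + 0.33*j - 4.74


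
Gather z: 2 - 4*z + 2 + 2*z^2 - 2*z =2*z^2 - 6*z + 4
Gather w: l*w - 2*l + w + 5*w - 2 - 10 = -2*l + w*(l + 6) - 12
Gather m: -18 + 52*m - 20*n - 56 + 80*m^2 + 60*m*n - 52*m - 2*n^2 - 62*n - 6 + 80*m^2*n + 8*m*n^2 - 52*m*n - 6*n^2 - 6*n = m^2*(80*n + 80) + m*(8*n^2 + 8*n) - 8*n^2 - 88*n - 80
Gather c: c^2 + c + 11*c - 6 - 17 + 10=c^2 + 12*c - 13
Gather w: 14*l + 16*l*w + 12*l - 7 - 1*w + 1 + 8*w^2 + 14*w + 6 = 26*l + 8*w^2 + w*(16*l + 13)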